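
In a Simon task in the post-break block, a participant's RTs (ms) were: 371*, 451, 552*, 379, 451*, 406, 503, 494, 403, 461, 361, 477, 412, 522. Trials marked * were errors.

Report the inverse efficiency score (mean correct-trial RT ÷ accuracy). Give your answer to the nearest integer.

563 ms

Correct trials (n=11): 451, 379, 406, 503, 494, 403, 461, 361, 477, 412, 522
Mean correct RT = 4869/11 = 442.6364 ms
Proportion correct = 11/14
IES = 442.6364 / (11/14) = 563.355 ms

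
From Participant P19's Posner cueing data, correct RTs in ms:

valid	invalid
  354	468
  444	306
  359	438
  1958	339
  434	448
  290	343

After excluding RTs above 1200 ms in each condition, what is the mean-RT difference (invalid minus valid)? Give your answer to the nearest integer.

14 ms

valid: exclude 1958
M(valid) = 1881/5 = 376.200
M(invalid) = 2342/6 = 390.333
Difference = 390.333 − 376.200 = 14.133 ms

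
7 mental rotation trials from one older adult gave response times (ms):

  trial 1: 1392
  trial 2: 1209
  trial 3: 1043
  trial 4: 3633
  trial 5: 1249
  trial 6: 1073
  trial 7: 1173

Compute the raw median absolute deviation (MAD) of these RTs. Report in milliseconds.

Sorted: 1043, 1073, 1173, 1209, 1249, 1392, 3633 → median = 1209
|x − 1209|: 183, 0, 166, 2424, 40, 136, 36
Sorted deviations: 0, 36, 40, 136, 166, 183, 2424 → MAD = 136

136 ms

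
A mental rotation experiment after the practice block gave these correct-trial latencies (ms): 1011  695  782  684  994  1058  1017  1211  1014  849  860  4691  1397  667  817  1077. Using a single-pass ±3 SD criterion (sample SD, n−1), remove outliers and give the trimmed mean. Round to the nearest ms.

n = 16, ΣRT = 18824, M = 1176.500
Σ(x−M)² = 13764294.00; s = √(13764294.00/15) = 957.925
Cutoffs: 1176.500 ± 3·957.925 → [-1697.3, 4050.3]
Outside: 4691 → excluded.
Retained (n=15): Σ = 14133, mean = 14133/15 = 942.200

942 ms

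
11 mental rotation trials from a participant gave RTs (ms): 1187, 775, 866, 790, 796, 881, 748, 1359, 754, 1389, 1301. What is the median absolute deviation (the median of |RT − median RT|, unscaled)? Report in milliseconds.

Sorted: 748, 754, 775, 790, 796, 866, 881, 1187, 1301, 1359, 1389 → median = 866
|x − 866|: 321, 91, 0, 76, 70, 15, 118, 493, 112, 523, 435
Sorted deviations: 0, 15, 70, 76, 91, 112, 118, 321, 435, 493, 523 → MAD = 112

112 ms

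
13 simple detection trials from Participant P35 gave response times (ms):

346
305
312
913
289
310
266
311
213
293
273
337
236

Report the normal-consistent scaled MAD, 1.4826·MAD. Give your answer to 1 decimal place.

Sorted: 213, 236, 266, 273, 289, 293, 305, 310, 311, 312, 337, 346, 913 → median = 305
|x − 305| sorted: 0, 5, 6, 7, 12, 16, 32, 32, 39, 41, 69, 92, 608 → MAD = 32
Robust SD ≈ 1.4826 × 32 = 47.443

47.4 ms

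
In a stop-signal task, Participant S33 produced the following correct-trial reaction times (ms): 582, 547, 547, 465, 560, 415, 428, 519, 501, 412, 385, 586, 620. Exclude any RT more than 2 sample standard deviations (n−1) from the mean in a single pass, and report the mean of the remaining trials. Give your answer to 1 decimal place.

n = 13, ΣRT = 6567, M = 505.154
Σ(x−M)² = 71157.69; s = √(71157.69/12) = 77.005
Cutoffs: 505.154 ± 2·77.005 → [351.1, 659.2]
No RTs fall outside the cutoffs; all 13 retained. Mean = 6567/13 = 505.154

505.2 ms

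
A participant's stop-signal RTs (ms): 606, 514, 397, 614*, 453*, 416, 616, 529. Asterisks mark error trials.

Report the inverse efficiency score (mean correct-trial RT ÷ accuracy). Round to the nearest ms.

Correct trials (n=6): 606, 514, 397, 416, 616, 529
Mean correct RT = 3078/6 = 513.0000 ms
Proportion correct = 6/8
IES = 513.0000 / (6/8) = 684.000 ms

684 ms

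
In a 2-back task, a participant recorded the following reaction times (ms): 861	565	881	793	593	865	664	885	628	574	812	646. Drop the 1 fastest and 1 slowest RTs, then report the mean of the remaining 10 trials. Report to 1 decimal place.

731.7 ms

Sorted: 565, 574, 593, 628, 646, 664, 793, 812, 861, 865, 881, 885
Drop lowest 1 (565) and highest 1 (885)
Remaining (n=10): Σ = 7317, mean = 7317/10 = 731.700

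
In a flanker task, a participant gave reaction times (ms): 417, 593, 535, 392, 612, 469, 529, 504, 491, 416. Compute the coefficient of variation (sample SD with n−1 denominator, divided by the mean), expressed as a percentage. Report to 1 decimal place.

n = 10, Σ = 4958, M = 495.8000
Σ(x−M)² = 49749.600; s = √(49749.600/9) = 74.3487
CV = 74.3487 / 495.8000 = 0.14996 = 14.996%

15.0%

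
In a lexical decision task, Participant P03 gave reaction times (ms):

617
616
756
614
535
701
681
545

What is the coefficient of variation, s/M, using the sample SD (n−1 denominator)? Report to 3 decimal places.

n = 8, Σ = 5065, M = 633.1250
Σ(x−M)² = 40310.875; s = √(40310.875/7) = 75.8861
CV = 75.8861 / 633.1250 = 0.11986

0.120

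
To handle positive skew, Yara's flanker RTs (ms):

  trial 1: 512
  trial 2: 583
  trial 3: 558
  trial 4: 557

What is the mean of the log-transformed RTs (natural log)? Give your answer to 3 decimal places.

ln(RT): 6.2383, 6.3682, 6.3244, 6.3226
Σ ln(RT) = 25.2534
Mean = 25.2534/4 = 6.31336

6.313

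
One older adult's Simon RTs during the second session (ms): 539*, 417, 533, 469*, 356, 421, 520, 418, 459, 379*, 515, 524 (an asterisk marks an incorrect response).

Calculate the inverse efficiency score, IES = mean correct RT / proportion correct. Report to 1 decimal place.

Correct trials (n=9): 417, 533, 356, 421, 520, 418, 459, 515, 524
Mean correct RT = 4163/9 = 462.5556 ms
Proportion correct = 9/12
IES = 462.5556 / (9/12) = 616.741 ms

616.7 ms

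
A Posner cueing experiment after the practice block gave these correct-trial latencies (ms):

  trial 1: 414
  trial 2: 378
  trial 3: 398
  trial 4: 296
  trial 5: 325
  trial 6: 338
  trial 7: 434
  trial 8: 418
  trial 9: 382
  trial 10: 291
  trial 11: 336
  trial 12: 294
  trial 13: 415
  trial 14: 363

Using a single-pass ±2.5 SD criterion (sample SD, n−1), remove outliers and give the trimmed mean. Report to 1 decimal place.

363.0 ms

n = 14, ΣRT = 5082, M = 363.000
Σ(x−M)² = 32414.00; s = √(32414.00/13) = 49.934
Cutoffs: 363.000 ± 2.5·49.934 → [238.2, 487.8]
No RTs fall outside the cutoffs; all 14 retained. Mean = 5082/14 = 363.000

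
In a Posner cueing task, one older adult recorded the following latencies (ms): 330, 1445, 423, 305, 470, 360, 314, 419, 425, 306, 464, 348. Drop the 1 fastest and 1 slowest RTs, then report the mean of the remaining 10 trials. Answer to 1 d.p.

Sorted: 305, 306, 314, 330, 348, 360, 419, 423, 425, 464, 470, 1445
Drop lowest 1 (305) and highest 1 (1445)
Remaining (n=10): Σ = 3859, mean = 3859/10 = 385.900

385.9 ms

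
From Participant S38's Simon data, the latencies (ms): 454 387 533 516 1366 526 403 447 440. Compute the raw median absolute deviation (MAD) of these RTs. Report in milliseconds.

62 ms

Sorted: 387, 403, 440, 447, 454, 516, 526, 533, 1366 → median = 454
|x − 454|: 0, 67, 79, 62, 912, 72, 51, 7, 14
Sorted deviations: 0, 7, 14, 51, 62, 67, 72, 79, 912 → MAD = 62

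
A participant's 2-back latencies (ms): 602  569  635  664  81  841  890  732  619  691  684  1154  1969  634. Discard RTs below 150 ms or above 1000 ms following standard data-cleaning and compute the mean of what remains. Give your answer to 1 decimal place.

687.4 ms

Excluded: 81, 1154, 1969
Retained (n=11): Σ = 7561
Mean = 7561/11 = 687.3636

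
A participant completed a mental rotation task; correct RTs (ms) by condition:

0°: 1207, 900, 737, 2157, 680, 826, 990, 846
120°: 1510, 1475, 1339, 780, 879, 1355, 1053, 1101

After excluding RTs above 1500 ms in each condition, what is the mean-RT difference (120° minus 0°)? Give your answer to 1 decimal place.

256.6 ms

0°: exclude 2157
120°: exclude 1510
M(0°) = 6186/7 = 883.714
M(120°) = 7982/7 = 1140.286
Difference = 1140.286 − 883.714 = 256.571 ms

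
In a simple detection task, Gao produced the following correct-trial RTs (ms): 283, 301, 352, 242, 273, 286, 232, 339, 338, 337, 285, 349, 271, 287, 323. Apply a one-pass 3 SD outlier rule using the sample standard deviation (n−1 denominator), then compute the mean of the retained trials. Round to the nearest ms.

300 ms

n = 15, ΣRT = 4498, M = 299.867
Σ(x−M)² = 20405.73; s = √(20405.73/14) = 38.178
Cutoffs: 299.867 ± 3·38.178 → [185.3, 414.4]
No RTs fall outside the cutoffs; all 15 retained. Mean = 4498/15 = 299.867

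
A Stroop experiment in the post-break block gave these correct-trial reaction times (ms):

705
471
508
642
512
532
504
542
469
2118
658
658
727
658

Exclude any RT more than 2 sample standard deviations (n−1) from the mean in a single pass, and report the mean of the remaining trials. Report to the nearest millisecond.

584 ms

n = 14, ΣRT = 9704, M = 693.143
Σ(x−M)² = 2289089.71; s = √(2289089.71/13) = 419.623
Cutoffs: 693.143 ± 2·419.623 → [-146.1, 1532.4]
Outside: 2118 → excluded.
Retained (n=13): Σ = 7586, mean = 7586/13 = 583.538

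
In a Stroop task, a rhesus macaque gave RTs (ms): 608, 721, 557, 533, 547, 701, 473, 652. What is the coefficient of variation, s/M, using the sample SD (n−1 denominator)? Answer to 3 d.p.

0.145

n = 8, Σ = 4792, M = 599.0000
Σ(x−M)² = 52878.000; s = √(52878.000/7) = 86.9138
CV = 86.9138 / 599.0000 = 0.14510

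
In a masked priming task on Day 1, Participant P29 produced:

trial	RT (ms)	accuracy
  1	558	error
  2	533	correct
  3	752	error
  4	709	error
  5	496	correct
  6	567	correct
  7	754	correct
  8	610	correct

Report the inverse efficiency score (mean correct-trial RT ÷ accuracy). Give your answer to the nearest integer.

Correct trials (n=5): 533, 496, 567, 754, 610
Mean correct RT = 2960/5 = 592.0000 ms
Proportion correct = 5/8
IES = 592.0000 / (5/8) = 947.200 ms

947 ms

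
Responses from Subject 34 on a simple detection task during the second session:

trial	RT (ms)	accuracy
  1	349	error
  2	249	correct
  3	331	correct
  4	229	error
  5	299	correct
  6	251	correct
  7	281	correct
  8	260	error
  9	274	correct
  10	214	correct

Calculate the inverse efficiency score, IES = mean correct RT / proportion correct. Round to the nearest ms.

Correct trials (n=7): 249, 331, 299, 251, 281, 274, 214
Mean correct RT = 1899/7 = 271.2857 ms
Proportion correct = 7/10
IES = 271.2857 / (7/10) = 387.551 ms

388 ms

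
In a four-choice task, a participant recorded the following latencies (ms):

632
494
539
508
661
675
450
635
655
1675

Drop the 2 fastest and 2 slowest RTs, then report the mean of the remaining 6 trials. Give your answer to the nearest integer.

Sorted: 450, 494, 508, 539, 632, 635, 655, 661, 675, 1675
Drop lowest 2 (450, 494) and highest 2 (675, 1675)
Remaining (n=6): Σ = 3630, mean = 3630/6 = 605.000

605 ms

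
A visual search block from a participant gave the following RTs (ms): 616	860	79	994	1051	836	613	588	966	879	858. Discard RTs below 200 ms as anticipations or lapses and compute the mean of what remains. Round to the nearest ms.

826 ms

Excluded: 79
Retained (n=10): Σ = 8261
Mean = 8261/10 = 826.1000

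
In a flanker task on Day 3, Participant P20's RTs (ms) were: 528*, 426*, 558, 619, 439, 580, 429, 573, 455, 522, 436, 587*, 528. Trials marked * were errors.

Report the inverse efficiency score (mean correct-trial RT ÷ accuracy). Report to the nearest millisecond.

668 ms

Correct trials (n=10): 558, 619, 439, 580, 429, 573, 455, 522, 436, 528
Mean correct RT = 5139/10 = 513.9000 ms
Proportion correct = 10/13
IES = 513.9000 / (10/13) = 668.070 ms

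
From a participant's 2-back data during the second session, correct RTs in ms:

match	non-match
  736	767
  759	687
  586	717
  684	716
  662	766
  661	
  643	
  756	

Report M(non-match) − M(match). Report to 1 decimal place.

44.7 ms

M(match) = 5487/8 = 685.875
M(non-match) = 3653/5 = 730.600
Difference = 730.600 − 685.875 = 44.725 ms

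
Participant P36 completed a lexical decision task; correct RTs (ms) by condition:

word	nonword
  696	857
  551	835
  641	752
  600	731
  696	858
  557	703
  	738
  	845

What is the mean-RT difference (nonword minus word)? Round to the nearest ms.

166 ms

M(word) = 3741/6 = 623.500
M(nonword) = 6319/8 = 789.875
Difference = 789.875 − 623.500 = 166.375 ms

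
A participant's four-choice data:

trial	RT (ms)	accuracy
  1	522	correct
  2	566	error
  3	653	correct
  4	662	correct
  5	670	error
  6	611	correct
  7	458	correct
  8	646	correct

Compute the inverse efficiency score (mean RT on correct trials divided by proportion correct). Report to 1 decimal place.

Correct trials (n=6): 522, 653, 662, 611, 458, 646
Mean correct RT = 3552/6 = 592.0000 ms
Proportion correct = 6/8
IES = 592.0000 / (6/8) = 789.333 ms

789.3 ms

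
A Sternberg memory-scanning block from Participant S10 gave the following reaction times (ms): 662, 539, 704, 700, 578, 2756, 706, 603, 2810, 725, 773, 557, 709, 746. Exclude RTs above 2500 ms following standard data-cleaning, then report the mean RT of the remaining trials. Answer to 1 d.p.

666.8 ms

Excluded: 2756, 2810
Retained (n=12): Σ = 8002
Mean = 8002/12 = 666.8333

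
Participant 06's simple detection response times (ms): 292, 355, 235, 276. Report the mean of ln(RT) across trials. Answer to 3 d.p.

5.657

ln(RT): 5.6768, 5.8721, 5.4596, 5.6204
Σ ln(RT) = 22.6289
Mean = 22.6289/4 = 5.65721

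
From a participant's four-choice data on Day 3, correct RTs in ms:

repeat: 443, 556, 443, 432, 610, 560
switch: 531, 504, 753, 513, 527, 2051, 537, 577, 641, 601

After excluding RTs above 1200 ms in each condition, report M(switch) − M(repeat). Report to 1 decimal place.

68.7 ms

switch: exclude 2051
M(repeat) = 3044/6 = 507.333
M(switch) = 5184/9 = 576.000
Difference = 576.000 − 507.333 = 68.667 ms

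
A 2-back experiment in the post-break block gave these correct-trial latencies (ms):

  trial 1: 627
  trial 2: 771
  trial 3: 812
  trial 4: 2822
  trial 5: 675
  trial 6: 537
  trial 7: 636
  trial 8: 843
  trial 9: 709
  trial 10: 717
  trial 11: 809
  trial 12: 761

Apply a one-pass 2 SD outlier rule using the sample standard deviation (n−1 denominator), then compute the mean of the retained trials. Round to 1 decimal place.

717.9 ms

n = 12, ΣRT = 10719, M = 893.250
Σ(x−M)² = 4145362.25; s = √(4145362.25/11) = 613.882
Cutoffs: 893.250 ± 2·613.882 → [-334.5, 2121.0]
Outside: 2822 → excluded.
Retained (n=11): Σ = 7897, mean = 7897/11 = 717.909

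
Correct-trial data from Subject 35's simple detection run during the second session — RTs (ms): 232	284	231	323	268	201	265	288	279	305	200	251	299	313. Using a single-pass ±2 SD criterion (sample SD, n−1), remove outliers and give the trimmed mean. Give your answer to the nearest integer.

n = 14, ΣRT = 3739, M = 267.071
Σ(x−M)² = 20220.93; s = √(20220.93/13) = 39.439
Cutoffs: 267.071 ± 2·39.439 → [188.2, 345.9]
No RTs fall outside the cutoffs; all 14 retained. Mean = 3739/14 = 267.071

267 ms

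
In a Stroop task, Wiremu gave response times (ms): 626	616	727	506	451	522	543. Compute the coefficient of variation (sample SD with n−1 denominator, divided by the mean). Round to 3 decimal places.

n = 7, Σ = 3991, M = 570.1429
Σ(x−M)² = 51190.857; s = √(51190.857/6) = 92.3678
CV = 92.3678 / 570.1429 = 0.16201

0.162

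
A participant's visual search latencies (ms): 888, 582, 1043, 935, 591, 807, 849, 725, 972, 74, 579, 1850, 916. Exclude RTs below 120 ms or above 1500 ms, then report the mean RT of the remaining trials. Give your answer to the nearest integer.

Excluded: 74, 1850
Retained (n=11): Σ = 8887
Mean = 8887/11 = 807.9091

808 ms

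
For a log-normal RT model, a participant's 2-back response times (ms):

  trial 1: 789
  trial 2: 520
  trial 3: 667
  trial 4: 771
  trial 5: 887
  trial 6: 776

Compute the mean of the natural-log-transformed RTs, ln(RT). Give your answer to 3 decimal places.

6.586

ln(RT): 6.6708, 6.2538, 6.5028, 6.6477, 6.7878, 6.6542
Σ ln(RT) = 39.5171
Mean = 39.5171/6 = 6.58618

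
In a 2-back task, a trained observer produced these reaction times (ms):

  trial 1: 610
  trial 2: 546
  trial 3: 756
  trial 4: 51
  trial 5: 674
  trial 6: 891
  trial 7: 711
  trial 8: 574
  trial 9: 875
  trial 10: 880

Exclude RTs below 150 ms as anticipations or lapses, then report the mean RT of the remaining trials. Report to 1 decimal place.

Excluded: 51
Retained (n=9): Σ = 6517
Mean = 6517/9 = 724.1111

724.1 ms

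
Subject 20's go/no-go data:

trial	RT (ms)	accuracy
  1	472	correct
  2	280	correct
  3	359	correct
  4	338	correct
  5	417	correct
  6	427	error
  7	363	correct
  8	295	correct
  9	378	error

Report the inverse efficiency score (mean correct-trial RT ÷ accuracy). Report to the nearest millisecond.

464 ms

Correct trials (n=7): 472, 280, 359, 338, 417, 363, 295
Mean correct RT = 2524/7 = 360.5714 ms
Proportion correct = 7/9
IES = 360.5714 / (7/9) = 463.592 ms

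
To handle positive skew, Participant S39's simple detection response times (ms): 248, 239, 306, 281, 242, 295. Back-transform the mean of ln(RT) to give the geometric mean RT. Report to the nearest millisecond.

ln(RT): 5.5134, 5.4765, 5.7236, 5.6384, 5.4889, 5.6870
Mean ln(RT) = 33.5277/6 = 5.58796
Geometric mean = exp(5.58796) = 267.19 ms

267 ms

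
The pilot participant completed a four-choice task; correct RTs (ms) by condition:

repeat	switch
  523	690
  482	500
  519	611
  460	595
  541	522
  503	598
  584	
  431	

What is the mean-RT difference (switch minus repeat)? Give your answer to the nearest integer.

81 ms

M(repeat) = 4043/8 = 505.375
M(switch) = 3516/6 = 586.000
Difference = 586.000 − 505.375 = 80.625 ms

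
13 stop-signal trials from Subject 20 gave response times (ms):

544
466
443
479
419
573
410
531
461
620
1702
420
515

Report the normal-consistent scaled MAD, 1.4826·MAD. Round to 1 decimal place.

87.5 ms

Sorted: 410, 419, 420, 443, 461, 466, 479, 515, 531, 544, 573, 620, 1702 → median = 479
|x − 479| sorted: 0, 13, 18, 36, 36, 52, 59, 60, 65, 69, 94, 141, 1223 → MAD = 59
Robust SD ≈ 1.4826 × 59 = 87.473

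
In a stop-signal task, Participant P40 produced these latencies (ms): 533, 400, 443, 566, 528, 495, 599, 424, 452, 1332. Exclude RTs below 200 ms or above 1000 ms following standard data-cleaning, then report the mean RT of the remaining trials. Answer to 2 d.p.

493.33 ms

Excluded: 1332
Retained (n=9): Σ = 4440
Mean = 4440/9 = 493.3333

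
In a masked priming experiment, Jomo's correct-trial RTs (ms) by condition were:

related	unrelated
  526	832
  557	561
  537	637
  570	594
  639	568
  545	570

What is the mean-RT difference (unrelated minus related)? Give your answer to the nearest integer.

M(related) = 3374/6 = 562.333
M(unrelated) = 3762/6 = 627.000
Difference = 627.000 − 562.333 = 64.667 ms

65 ms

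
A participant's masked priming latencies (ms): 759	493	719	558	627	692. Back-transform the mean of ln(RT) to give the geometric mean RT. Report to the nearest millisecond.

ln(RT): 6.6320, 6.2005, 6.5779, 6.3244, 6.4409, 6.5396
Mean ln(RT) = 38.7153/6 = 6.45254
Geometric mean = exp(6.45254) = 634.31 ms

634 ms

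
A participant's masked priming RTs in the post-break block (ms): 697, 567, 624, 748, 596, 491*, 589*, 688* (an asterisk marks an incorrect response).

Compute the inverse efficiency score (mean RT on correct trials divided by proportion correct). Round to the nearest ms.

1034 ms

Correct trials (n=5): 697, 567, 624, 748, 596
Mean correct RT = 3232/5 = 646.4000 ms
Proportion correct = 5/8
IES = 646.4000 / (5/8) = 1034.240 ms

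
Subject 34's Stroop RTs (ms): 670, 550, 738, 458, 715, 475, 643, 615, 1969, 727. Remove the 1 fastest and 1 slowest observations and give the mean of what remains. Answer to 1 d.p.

Sorted: 458, 475, 550, 615, 643, 670, 715, 727, 738, 1969
Drop lowest 1 (458) and highest 1 (1969)
Remaining (n=8): Σ = 5133, mean = 5133/8 = 641.625

641.6 ms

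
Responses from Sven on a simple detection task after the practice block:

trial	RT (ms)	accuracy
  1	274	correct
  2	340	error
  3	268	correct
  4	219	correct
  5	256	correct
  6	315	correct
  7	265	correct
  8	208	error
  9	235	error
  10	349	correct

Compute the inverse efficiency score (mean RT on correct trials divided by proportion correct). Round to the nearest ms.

Correct trials (n=7): 274, 268, 219, 256, 315, 265, 349
Mean correct RT = 1946/7 = 278.0000 ms
Proportion correct = 7/10
IES = 278.0000 / (7/10) = 397.143 ms

397 ms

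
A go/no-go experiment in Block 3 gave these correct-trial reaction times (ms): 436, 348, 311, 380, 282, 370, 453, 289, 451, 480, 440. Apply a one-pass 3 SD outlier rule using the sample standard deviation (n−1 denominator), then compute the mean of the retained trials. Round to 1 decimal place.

n = 11, ΣRT = 4240, M = 385.455
Σ(x−M)² = 50548.73; s = √(50548.73/10) = 71.098
Cutoffs: 385.455 ± 3·71.098 → [172.2, 598.7]
No RTs fall outside the cutoffs; all 11 retained. Mean = 4240/11 = 385.455

385.5 ms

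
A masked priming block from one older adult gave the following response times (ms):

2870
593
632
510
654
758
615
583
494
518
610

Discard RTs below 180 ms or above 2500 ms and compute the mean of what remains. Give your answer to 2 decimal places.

596.70 ms

Excluded: 2870
Retained (n=10): Σ = 5967
Mean = 5967/10 = 596.7000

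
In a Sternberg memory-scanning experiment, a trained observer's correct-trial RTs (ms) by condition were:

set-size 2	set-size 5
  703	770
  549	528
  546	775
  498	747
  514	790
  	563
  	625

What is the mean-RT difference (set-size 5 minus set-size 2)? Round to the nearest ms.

123 ms

M(set-size 2) = 2810/5 = 562.000
M(set-size 5) = 4798/7 = 685.429
Difference = 685.429 − 562.000 = 123.429 ms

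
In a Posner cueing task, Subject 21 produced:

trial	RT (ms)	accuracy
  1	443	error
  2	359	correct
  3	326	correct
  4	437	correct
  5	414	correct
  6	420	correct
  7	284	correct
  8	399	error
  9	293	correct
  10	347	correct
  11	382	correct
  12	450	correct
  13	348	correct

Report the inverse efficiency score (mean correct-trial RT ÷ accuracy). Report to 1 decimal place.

436.2 ms

Correct trials (n=11): 359, 326, 437, 414, 420, 284, 293, 347, 382, 450, 348
Mean correct RT = 4060/11 = 369.0909 ms
Proportion correct = 11/13
IES = 369.0909 / (11/13) = 436.198 ms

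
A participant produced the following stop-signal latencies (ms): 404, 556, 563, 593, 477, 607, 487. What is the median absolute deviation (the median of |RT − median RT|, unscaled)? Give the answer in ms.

Sorted: 404, 477, 487, 556, 563, 593, 607 → median = 556
|x − 556|: 152, 0, 7, 37, 79, 51, 69
Sorted deviations: 0, 7, 37, 51, 69, 79, 152 → MAD = 51

51 ms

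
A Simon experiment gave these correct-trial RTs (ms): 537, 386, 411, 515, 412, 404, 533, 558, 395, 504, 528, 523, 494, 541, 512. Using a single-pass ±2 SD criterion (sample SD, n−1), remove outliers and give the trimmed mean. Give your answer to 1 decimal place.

n = 15, ΣRT = 7253, M = 483.533
Σ(x−M)² = 54071.73; s = √(54071.73/14) = 62.147
Cutoffs: 483.533 ± 2·62.147 → [359.2, 607.8]
No RTs fall outside the cutoffs; all 15 retained. Mean = 7253/15 = 483.533

483.5 ms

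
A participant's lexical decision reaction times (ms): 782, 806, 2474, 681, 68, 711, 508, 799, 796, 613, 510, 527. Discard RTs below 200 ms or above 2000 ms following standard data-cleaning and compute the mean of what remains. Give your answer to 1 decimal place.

673.3 ms

Excluded: 68, 2474
Retained (n=10): Σ = 6733
Mean = 6733/10 = 673.3000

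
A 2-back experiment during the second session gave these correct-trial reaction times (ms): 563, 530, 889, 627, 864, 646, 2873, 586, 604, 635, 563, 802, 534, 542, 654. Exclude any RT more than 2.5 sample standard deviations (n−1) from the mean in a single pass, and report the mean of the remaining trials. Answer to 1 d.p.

645.6 ms

n = 15, ΣRT = 11912, M = 794.133
Σ(x−M)² = 4817789.73; s = √(4817789.73/14) = 586.624
Cutoffs: 794.133 ± 2.5·586.624 → [-672.4, 2260.7]
Outside: 2873 → excluded.
Retained (n=14): Σ = 9039, mean = 9039/14 = 645.643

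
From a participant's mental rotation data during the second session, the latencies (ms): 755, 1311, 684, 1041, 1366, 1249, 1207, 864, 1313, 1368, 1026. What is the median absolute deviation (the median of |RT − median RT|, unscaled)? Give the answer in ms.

Sorted: 684, 755, 864, 1026, 1041, 1207, 1249, 1311, 1313, 1366, 1368 → median = 1207
|x − 1207|: 452, 104, 523, 166, 159, 42, 0, 343, 106, 161, 181
Sorted deviations: 0, 42, 104, 106, 159, 161, 166, 181, 343, 452, 523 → MAD = 161

161 ms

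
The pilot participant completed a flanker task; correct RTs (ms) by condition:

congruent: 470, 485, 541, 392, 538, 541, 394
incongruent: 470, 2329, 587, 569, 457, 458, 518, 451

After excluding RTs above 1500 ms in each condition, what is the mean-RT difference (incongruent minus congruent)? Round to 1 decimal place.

incongruent: exclude 2329
M(congruent) = 3361/7 = 480.143
M(incongruent) = 3510/7 = 501.429
Difference = 501.429 − 480.143 = 21.286 ms

21.3 ms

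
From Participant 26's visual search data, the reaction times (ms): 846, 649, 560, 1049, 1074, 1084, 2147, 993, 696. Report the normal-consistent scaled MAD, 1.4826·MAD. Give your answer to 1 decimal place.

217.9 ms

Sorted: 560, 649, 696, 846, 993, 1049, 1074, 1084, 2147 → median = 993
|x − 993| sorted: 0, 56, 81, 91, 147, 297, 344, 433, 1154 → MAD = 147
Robust SD ≈ 1.4826 × 147 = 217.942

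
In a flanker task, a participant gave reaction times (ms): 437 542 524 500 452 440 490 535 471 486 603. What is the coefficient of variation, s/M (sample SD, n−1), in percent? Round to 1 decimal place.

n = 11, Σ = 5480, M = 498.1818
Σ(x−M)² = 25147.636; s = √(25147.636/10) = 50.1474
CV = 50.1474 / 498.1818 = 0.10066 = 10.066%

10.1%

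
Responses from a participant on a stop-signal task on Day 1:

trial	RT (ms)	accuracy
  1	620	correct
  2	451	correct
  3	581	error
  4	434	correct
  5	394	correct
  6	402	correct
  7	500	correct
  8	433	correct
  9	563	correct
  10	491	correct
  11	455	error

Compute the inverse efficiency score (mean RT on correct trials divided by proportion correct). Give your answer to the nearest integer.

Correct trials (n=9): 620, 451, 434, 394, 402, 500, 433, 563, 491
Mean correct RT = 4288/9 = 476.4444 ms
Proportion correct = 9/11
IES = 476.4444 / (9/11) = 582.321 ms

582 ms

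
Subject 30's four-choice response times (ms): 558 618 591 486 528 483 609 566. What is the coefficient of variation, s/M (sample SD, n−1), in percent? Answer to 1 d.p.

9.4%

n = 8, Σ = 4439, M = 554.8750
Σ(x−M)² = 18984.875; s = √(18984.875/7) = 52.0781
CV = 52.0781 / 554.8750 = 0.09386 = 9.386%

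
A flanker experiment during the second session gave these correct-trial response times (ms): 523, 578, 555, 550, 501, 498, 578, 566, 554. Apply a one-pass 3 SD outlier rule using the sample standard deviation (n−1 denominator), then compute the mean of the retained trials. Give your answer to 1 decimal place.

n = 9, ΣRT = 4903, M = 544.778
Σ(x−M)² = 7453.56; s = √(7453.56/8) = 30.524
Cutoffs: 544.778 ± 3·30.524 → [453.2, 636.3]
No RTs fall outside the cutoffs; all 9 retained. Mean = 4903/9 = 544.778

544.8 ms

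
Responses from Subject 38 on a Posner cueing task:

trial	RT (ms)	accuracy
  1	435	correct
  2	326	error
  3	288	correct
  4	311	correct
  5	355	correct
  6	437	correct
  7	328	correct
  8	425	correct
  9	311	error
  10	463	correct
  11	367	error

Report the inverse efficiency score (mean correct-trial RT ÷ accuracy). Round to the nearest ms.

Correct trials (n=8): 435, 288, 311, 355, 437, 328, 425, 463
Mean correct RT = 3042/8 = 380.2500 ms
Proportion correct = 8/11
IES = 380.2500 / (8/11) = 522.844 ms

523 ms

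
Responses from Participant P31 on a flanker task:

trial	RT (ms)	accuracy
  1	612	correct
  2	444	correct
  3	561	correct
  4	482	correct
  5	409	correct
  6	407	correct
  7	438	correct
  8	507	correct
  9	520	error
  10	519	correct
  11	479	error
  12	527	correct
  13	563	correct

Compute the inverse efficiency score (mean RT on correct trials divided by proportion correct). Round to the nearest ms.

Correct trials (n=11): 612, 444, 561, 482, 409, 407, 438, 507, 519, 527, 563
Mean correct RT = 5469/11 = 497.1818 ms
Proportion correct = 11/13
IES = 497.1818 / (11/13) = 587.579 ms

588 ms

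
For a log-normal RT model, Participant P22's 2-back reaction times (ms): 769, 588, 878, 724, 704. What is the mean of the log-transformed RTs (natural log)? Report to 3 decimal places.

6.588

ln(RT): 6.6451, 6.3767, 6.7776, 6.5848, 6.5568
Σ ln(RT) = 32.9410
Mean = 32.9410/5 = 6.58821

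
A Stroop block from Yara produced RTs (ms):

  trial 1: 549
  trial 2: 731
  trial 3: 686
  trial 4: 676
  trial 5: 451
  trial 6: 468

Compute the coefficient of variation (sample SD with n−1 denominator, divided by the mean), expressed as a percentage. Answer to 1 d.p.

20.3%

n = 6, Σ = 3561, M = 593.5000
Σ(x−M)² = 72305.500; s = √(72305.500/5) = 120.2543
CV = 120.2543 / 593.5000 = 0.20262 = 20.262%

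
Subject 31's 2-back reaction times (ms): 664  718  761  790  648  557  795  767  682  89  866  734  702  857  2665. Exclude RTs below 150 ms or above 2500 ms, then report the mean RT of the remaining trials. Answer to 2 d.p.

Excluded: 89, 2665
Retained (n=13): Σ = 9541
Mean = 9541/13 = 733.9231

733.92 ms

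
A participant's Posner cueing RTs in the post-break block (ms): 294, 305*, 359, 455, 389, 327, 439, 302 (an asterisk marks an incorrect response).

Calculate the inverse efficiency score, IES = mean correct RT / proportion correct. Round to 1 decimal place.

418.8 ms

Correct trials (n=7): 294, 359, 455, 389, 327, 439, 302
Mean correct RT = 2565/7 = 366.4286 ms
Proportion correct = 7/8
IES = 366.4286 / (7/8) = 418.776 ms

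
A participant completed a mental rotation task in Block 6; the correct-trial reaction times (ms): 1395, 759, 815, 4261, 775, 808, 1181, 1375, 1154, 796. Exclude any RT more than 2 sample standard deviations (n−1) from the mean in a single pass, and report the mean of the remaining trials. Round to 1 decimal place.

n = 10, ΣRT = 13319, M = 1331.900
Σ(x−M)² = 10107082.90; s = √(10107082.90/9) = 1059.721
Cutoffs: 1331.900 ± 2·1059.721 → [-787.5, 3451.3]
Outside: 4261 → excluded.
Retained (n=9): Σ = 9058, mean = 9058/9 = 1006.444

1006.4 ms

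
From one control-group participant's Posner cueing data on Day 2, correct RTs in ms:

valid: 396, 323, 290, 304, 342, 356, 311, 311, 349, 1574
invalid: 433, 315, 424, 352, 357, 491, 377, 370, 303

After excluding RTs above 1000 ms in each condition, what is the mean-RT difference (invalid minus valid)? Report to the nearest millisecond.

49 ms

valid: exclude 1574
M(valid) = 2982/9 = 331.333
M(invalid) = 3422/9 = 380.222
Difference = 380.222 − 331.333 = 48.889 ms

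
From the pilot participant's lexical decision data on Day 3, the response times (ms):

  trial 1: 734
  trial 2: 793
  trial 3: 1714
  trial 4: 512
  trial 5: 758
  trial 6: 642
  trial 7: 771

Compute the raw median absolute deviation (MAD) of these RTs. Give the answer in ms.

35 ms

Sorted: 512, 642, 734, 758, 771, 793, 1714 → median = 758
|x − 758|: 24, 35, 956, 246, 0, 116, 13
Sorted deviations: 0, 13, 24, 35, 116, 246, 956 → MAD = 35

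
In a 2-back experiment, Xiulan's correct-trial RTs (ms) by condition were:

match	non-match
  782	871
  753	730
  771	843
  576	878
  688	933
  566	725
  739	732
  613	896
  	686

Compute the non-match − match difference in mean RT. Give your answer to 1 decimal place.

124.4 ms

M(match) = 5488/8 = 686.000
M(non-match) = 7294/9 = 810.444
Difference = 810.444 − 686.000 = 124.444 ms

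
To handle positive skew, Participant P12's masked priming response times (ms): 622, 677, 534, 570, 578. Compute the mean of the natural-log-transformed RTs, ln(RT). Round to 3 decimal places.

6.387

ln(RT): 6.4329, 6.5177, 6.2804, 6.3456, 6.3596
Σ ln(RT) = 31.9362
Mean = 31.9362/5 = 6.38724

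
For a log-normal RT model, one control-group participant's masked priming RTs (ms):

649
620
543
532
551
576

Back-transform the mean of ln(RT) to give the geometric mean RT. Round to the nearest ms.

577 ms

ln(RT): 6.4754, 6.4297, 6.2971, 6.2766, 6.3117, 6.3561
Mean ln(RT) = 38.1467/6 = 6.35779
Geometric mean = exp(6.35779) = 576.97 ms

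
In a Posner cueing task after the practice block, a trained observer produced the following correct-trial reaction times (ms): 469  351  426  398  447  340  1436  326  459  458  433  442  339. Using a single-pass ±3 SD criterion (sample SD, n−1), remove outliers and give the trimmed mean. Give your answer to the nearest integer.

n = 13, ΣRT = 6324, M = 486.462
Σ(x−M)² = 1008659.23; s = √(1008659.23/12) = 289.922
Cutoffs: 486.462 ± 3·289.922 → [-383.3, 1356.2]
Outside: 1436 → excluded.
Retained (n=12): Σ = 4888, mean = 4888/12 = 407.333

407 ms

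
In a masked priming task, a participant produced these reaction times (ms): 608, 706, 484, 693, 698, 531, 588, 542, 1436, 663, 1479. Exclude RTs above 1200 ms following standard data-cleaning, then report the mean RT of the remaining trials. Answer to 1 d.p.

Excluded: 1436, 1479
Retained (n=9): Σ = 5513
Mean = 5513/9 = 612.5556

612.6 ms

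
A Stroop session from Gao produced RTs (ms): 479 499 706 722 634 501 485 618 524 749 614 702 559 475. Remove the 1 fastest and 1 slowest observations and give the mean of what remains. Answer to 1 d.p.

Sorted: 475, 479, 485, 499, 501, 524, 559, 614, 618, 634, 702, 706, 722, 749
Drop lowest 1 (475) and highest 1 (749)
Remaining (n=12): Σ = 7043, mean = 7043/12 = 586.917

586.9 ms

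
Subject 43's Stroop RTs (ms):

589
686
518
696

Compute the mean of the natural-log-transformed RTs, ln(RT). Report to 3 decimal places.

6.426

ln(RT): 6.3784, 6.5309, 6.2500, 6.5453
Σ ln(RT) = 25.7046
Mean = 25.7046/4 = 6.42616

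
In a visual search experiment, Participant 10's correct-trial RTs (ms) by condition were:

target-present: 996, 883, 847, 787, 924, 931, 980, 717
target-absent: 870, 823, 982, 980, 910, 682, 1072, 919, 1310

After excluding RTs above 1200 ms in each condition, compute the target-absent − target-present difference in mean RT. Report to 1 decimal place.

target-absent: exclude 1310
M(target-present) = 7065/8 = 883.125
M(target-absent) = 7238/8 = 904.750
Difference = 904.750 − 883.125 = 21.625 ms

21.6 ms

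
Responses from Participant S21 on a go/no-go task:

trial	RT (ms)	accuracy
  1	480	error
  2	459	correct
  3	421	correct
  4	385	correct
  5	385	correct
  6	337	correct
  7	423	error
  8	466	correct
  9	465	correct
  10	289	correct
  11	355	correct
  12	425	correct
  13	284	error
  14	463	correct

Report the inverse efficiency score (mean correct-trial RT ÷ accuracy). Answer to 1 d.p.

514.9 ms

Correct trials (n=11): 459, 421, 385, 385, 337, 466, 465, 289, 355, 425, 463
Mean correct RT = 4450/11 = 404.5455 ms
Proportion correct = 11/14
IES = 404.5455 / (11/14) = 514.876 ms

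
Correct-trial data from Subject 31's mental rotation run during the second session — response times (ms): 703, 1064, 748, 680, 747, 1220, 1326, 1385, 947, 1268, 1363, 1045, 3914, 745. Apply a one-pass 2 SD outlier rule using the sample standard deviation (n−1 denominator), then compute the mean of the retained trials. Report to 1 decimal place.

1018.5 ms

n = 14, ΣRT = 17155, M = 1225.357
Σ(x−M)² = 8678965.21; s = √(8678965.21/13) = 817.076
Cutoffs: 1225.357 ± 2·817.076 → [-408.8, 2859.5]
Outside: 3914 → excluded.
Retained (n=13): Σ = 13241, mean = 13241/13 = 1018.538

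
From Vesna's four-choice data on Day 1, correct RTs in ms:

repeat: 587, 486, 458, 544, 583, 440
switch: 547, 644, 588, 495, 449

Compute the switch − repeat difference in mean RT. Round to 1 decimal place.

M(repeat) = 3098/6 = 516.333
M(switch) = 2723/5 = 544.600
Difference = 544.600 − 516.333 = 28.267 ms

28.3 ms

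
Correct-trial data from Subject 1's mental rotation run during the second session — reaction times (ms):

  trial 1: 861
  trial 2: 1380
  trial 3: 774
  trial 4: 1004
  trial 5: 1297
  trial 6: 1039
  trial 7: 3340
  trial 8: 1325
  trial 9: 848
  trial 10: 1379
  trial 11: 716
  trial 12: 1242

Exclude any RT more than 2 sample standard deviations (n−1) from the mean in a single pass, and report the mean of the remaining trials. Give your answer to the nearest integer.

n = 12, ΣRT = 15205, M = 1267.083
Σ(x−M)² = 5335730.92; s = √(5335730.92/11) = 696.467
Cutoffs: 1267.083 ± 2·696.467 → [-125.9, 2660.0]
Outside: 3340 → excluded.
Retained (n=11): Σ = 11865, mean = 11865/11 = 1078.636

1079 ms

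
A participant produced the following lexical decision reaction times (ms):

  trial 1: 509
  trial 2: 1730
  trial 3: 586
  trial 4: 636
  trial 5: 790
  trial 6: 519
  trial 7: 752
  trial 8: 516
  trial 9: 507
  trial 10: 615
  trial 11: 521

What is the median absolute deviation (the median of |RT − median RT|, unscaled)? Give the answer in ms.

Sorted: 507, 509, 516, 519, 521, 586, 615, 636, 752, 790, 1730 → median = 586
|x − 586|: 77, 1144, 0, 50, 204, 67, 166, 70, 79, 29, 65
Sorted deviations: 0, 29, 50, 65, 67, 70, 77, 79, 166, 204, 1144 → MAD = 70

70 ms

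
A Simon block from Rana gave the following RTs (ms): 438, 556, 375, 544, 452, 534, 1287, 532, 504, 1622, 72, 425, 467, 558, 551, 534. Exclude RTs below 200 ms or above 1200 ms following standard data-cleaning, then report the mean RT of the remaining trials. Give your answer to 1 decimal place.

497.7 ms

Excluded: 72, 1287, 1622
Retained (n=13): Σ = 6470
Mean = 6470/13 = 497.6923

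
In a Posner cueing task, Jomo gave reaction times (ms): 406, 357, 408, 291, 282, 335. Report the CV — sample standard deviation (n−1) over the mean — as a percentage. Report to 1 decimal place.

n = 6, Σ = 2079, M = 346.5000
Σ(x−M)² = 14805.500; s = √(14805.500/5) = 54.4160
CV = 54.4160 / 346.5000 = 0.15704 = 15.704%

15.7%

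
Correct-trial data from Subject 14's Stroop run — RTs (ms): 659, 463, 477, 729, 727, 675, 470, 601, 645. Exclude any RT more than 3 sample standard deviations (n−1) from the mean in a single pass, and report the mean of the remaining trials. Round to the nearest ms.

n = 9, ΣRT = 5446, M = 605.111
Σ(x−M)² = 94464.89; s = √(94464.89/8) = 108.665
Cutoffs: 605.111 ± 3·108.665 → [279.1, 931.1]
No RTs fall outside the cutoffs; all 9 retained. Mean = 5446/9 = 605.111

605 ms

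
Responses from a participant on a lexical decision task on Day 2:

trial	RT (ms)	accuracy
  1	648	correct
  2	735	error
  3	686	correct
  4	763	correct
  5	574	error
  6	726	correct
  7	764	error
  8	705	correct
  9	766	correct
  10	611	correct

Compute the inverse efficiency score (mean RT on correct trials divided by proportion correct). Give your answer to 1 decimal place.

Correct trials (n=7): 648, 686, 763, 726, 705, 766, 611
Mean correct RT = 4905/7 = 700.7143 ms
Proportion correct = 7/10
IES = 700.7143 / (7/10) = 1001.020 ms

1001.0 ms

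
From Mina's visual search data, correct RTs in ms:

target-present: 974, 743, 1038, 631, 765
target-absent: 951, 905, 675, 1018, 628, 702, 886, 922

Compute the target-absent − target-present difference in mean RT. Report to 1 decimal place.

M(target-present) = 4151/5 = 830.200
M(target-absent) = 6687/8 = 835.875
Difference = 835.875 − 830.200 = 5.675 ms

5.7 ms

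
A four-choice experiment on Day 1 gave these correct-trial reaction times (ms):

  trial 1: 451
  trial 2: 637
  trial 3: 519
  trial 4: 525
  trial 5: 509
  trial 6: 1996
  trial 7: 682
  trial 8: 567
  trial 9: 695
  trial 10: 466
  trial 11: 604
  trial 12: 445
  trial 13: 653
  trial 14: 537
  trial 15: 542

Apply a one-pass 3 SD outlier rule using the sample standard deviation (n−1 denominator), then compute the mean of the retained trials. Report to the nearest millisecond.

559 ms

n = 15, ΣRT = 9828, M = 655.200
Σ(x−M)² = 2016124.40; s = √(2016124.40/14) = 379.485
Cutoffs: 655.200 ± 3·379.485 → [-483.3, 1793.7]
Outside: 1996 → excluded.
Retained (n=14): Σ = 7832, mean = 7832/14 = 559.429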